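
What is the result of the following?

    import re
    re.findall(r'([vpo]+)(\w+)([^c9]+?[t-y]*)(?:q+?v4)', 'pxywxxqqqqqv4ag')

This matches one or more of one of [vpo] (captured); then one or more of a word character (captured); then one or more of any character except [c9] (lazy), then zero or more of a character in [t-y] (captured); then one or more of a literal 'q' (lazy), then the literal 'v4' (non-capturing group).
3 groups means the one result is a tuple of 3 captured strings — 1 here.

[('p', 'xywxxqqq', 'q')]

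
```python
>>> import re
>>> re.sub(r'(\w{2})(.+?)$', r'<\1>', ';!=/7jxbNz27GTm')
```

';!=/<7j>'

The pattern matches exactly 2 of a word character (captured); then one or more of any character (lazy) (captured); then anchored at the end.
Each match is replaced using the text its own group 1 captured.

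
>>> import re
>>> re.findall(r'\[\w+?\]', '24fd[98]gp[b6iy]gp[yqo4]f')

['[98]', '[b6iy]', '[yqo4]']

Matches: at [4:8] → '[98]'; at [10:16] → '[b6iy]'; at [18:24] → '[yqo4]'.
With no groups in the pattern, `findall` gives back each whole match — 3 here.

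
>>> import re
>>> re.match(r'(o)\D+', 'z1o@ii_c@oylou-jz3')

None

The pattern matches a literal 'o' (captured); then one or more of a non-digit.
`match` is anchored at position 0; if the pattern doesn't fit there, it returns None.
Here the pattern fails at index 0, so the call returns None.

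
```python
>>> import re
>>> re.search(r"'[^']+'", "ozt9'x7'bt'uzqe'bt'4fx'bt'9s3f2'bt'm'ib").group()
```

`search` walks the string left to right and returns the first match it finds.
The match spans [4:8] → "'x7'".

"'x7'"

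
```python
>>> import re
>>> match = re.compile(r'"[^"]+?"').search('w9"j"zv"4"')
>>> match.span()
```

(2, 5)

The match spans [2:5] → '"j"'.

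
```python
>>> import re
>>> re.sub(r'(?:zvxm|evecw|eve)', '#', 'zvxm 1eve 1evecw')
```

'# 1# 1#'

Branches in `(...|...)` are attempted left-to-right; the first branch that allows the whole pattern to succeed is taken.
Matches: at [0:4] → 'zvxm'; at [6:9] → 'eve'; at [11:16] → 'evecw'.
`sub` substitutes '#' at each match site.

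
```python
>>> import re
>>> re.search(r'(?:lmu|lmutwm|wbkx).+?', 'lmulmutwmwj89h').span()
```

(0, 4)

Unlike `match`, `search` isn't anchored — it looks for the pattern anywhere in the string.
The match spans [0:4] → 'lmul'.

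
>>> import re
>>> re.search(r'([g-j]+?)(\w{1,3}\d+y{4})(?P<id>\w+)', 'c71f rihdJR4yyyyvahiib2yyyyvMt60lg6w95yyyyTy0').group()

'ihdJR4yyyyvahiib2yyyyvMt60lg6w95yyyyTy0'

The pattern matches one or more of a character in [g-j] (lazy) (captured); then 1 to 3 of a word character, then one or more of a digit, then exactly 4 of the literal 'y' (captured); then one or more of a word character (captured as 'id').
The match spans [6:45] → 'ihdJR4yyyyvahiib2yyyyvMt60lg6w95yyyyTy0'.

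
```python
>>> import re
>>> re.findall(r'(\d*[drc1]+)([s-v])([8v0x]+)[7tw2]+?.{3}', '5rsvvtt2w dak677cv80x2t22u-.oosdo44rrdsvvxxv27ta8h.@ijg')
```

[('5r', 's', 'vv'), ('677c', 'v', '80x'), ('44rrd', 's', 'vvxxv')]

Pattern: zero or more of a digit, then one or more of one of [drc1] (captured); then a character in [s-v] (captured); then one or more of one of [8v0x] (captured); then one or more of one of [7tw2] (lazy), then exactly 3 of any character.
Matches: at [0:9] match '5rsvvtt2w', groups = ('5r', 's', 'vv'); at [13:25] match '677cv80x2t22', groups = ('677c', 'v', '80x'); at [33:48] match '44rrdsvvxxv27ta', groups = ('44rrd', 's', 'vvxxv').
With 3 capturing groups, `findall` returns a 3-tuple per match.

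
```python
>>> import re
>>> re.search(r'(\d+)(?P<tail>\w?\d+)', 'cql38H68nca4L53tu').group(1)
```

The pattern matches one or more of a digit (captured); then optionally a word character, then one or more of a digit (captured as 'tail').
`re.search` scans for the first position where the pattern succeeds.
The match spans [3:8] → '38H68'.
Captured: group 1 = '38', group 2 = 'H68'.

'38'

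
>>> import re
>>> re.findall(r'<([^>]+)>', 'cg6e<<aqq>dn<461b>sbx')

Matches: at [4:10] match '<<aqq>', group 1 = '<aqq'; at [12:18] match '<461b>', group 1 = '461b'.
`findall` collects group 1 from each match (2 total).

['<aqq', '461b']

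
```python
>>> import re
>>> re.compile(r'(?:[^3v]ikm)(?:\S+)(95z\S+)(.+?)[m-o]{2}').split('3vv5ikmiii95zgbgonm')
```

This matches any character except [3v], then the literal 'ikm' (non-capturing group); then one or more of a non-whitespace character (non-capturing group); then the literal '95z', then one or more of a non-whitespace character (captured); then one or more of any character (lazy) (captured); then exactly 2 of a character in [m-o].
Matches to split on: at [3:19] → '5ikmiii95zgbgonm'.
With a capturing group present, the delimiter's captured portion is kept in the result list.

['3vv', '95zgbg', 'o', '']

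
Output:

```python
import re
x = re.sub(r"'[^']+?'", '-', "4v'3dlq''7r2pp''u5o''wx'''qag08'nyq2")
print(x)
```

Matches: at [2:8] → "'3dlq'"; at [8:15] → "'7r2pp'"; at [15:20] → "'u5o'"; at [20:24] → "'wx'"; at [25:32] → "'qag08'".
Each match is replaced by '-'.

4v----'-nyq2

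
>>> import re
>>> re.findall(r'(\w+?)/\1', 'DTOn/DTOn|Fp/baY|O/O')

A backreference is literal: `\1` must see the identical characters the first group matched.
One capturing group, so `findall` returns just the captured substring from each match — 2 in all.

['DTOn', 'O']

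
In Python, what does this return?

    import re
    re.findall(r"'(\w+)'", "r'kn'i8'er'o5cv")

['kn', 'er']

Because there's exactly one group, `findall` drops the full match and keeps group 1 from each hit.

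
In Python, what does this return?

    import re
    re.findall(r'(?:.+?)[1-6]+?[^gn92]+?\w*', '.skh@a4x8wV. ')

The pattern matches one or more of any character (lazy) (non-capturing group); then one or more of a character in [1-6] (lazy); then one or more of any character except [gn92] (lazy), then zero or more of a word character.
A non-greedy quantifier consumes as few characters as it can — just enough that the remainder of the pattern still matches from where it stops; whatever follows it matches normally.
Matches: at [0:11] → '.skh@a4x8wV'.
No capturing groups, so `findall` returns the 1 full match string.

['.skh@a4x8wV']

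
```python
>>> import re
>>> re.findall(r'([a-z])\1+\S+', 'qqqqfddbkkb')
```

The backreference `\1` re-matches whatever the first group consumed, character for character.
Matches: at [0:11] match 'qqqqfddbkkb', group 1 = 'q'.
`findall` collects group 1 from the one match (1 total).

['q']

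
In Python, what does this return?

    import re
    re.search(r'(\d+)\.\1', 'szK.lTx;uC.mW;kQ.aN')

A backreference is literal: `\1` must see the identical characters the first group matched.
`search` walks the string left to right and returns the first match it finds.
Here no position works, so the call returns None.

None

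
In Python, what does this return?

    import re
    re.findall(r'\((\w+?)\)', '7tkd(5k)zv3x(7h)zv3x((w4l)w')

['5k', '7h', 'w4l']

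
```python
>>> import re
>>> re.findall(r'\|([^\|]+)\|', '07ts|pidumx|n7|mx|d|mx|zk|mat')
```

['pidumx', 'mx', 'mx']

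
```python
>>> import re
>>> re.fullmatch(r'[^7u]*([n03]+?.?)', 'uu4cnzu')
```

None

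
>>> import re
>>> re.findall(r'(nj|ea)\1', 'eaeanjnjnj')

After group 1 captures some text, `\1` only succeeds where that same text appears again.
Because there's exactly one group, `findall` drops the full match and keeps group 1 from each hit.

['ea', 'nj']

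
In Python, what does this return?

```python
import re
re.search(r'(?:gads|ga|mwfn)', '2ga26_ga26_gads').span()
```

(1, 3)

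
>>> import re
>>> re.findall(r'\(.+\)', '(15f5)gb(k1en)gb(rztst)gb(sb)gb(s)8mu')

Scanning left to right: at [0:34] → '(15f5)gb(k1en)gb(rztst)gb(sb)gb(s)'.
With no groups in the pattern, `findall` gives back each whole match — 1 here.

['(15f5)gb(k1en)gb(rztst)gb(sb)gb(s)']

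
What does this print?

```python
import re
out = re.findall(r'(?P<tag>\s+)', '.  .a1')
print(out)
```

['  ']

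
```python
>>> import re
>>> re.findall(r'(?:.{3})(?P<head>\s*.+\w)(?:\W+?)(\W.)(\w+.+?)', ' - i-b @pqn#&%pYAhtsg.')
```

[('i-b @pqn', '&%', 'pYAhtsg.')]

This matches exactly 3 of any character (non-capturing group); then zero or more of whitespace, then one or more of any character, then a word character (captured as 'head'); then one or more of a non-word character (lazy) (non-capturing group); then a non-word character, then any character (captured); then one or more of a word character, then one or more of any character (lazy) (captured).
3 groups means the one result is a tuple of 3 captured strings — 1 here.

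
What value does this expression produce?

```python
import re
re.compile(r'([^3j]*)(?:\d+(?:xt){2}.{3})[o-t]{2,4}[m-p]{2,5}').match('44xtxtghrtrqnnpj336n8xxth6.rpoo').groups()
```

('4',)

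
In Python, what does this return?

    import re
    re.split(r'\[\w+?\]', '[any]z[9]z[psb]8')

['', 'z', 'z', '8']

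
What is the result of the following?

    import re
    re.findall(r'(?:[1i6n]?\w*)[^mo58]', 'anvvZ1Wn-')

Pattern: optionally one of [1i6n], then zero or more of a word character (non-capturing group); then any character except [mo58].
No capturing groups, so `findall` returns the 1 full match string.

['anvvZ1Wn-']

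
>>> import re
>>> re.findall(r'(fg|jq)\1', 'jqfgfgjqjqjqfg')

After group 1 captures some text, `\1` only succeeds where that same text appears again.
One capturing group, so `findall` returns just the captured substring from each match — 2 in all.

['fg', 'jq']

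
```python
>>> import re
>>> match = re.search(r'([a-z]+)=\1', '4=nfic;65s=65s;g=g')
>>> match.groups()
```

('g',)

The match spans [15:18] → 'g=g'.
Captured: group 1 = 'g'.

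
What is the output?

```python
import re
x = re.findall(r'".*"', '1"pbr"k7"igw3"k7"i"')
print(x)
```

['"pbr"k7"igw3"k7"i"']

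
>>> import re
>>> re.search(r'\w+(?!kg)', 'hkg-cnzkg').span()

(0, 3)

`(?!…)`/`(?<!…)` only lets a position through if the neighbouring text does NOT match; no characters are consumed.
The match spans [0:3] → 'hkg'.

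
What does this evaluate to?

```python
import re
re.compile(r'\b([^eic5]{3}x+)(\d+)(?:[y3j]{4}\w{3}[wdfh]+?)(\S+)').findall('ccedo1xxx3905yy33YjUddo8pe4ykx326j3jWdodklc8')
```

[]

With 3 capturing groups, `findall` returns a 3-tuple per match.
Nothing in the string satisfies the pattern, so the list is empty.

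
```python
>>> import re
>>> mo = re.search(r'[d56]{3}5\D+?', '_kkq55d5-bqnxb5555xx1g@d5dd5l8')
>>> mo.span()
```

With the lazy modifier that quantifier settles for the fewest repetitions that let the rest of the pattern succeed (the atoms after it are unaffected and can still be greedy).
The match spans [4:9] → '55d5-'.

(4, 9)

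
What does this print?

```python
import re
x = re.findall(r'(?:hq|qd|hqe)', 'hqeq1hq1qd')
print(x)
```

['hq', 'hq', 'qd']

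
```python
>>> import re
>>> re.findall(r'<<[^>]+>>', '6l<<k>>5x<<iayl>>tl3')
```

['<<k>>', '<<iayl>>']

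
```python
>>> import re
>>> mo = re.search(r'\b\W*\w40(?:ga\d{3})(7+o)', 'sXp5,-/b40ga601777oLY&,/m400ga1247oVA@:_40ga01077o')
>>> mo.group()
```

The pattern matches a word boundary (`\b`, zero-width); then zero or more of a non-word character, then a word character, then the literal '40'; then the literal 'ga', then exactly 3 of a digit (non-capturing group); then one or more of a literal '7', then the literal 'o' (captured).
The match spans [4:19] → ',-/b40ga601777o'.

',-/b40ga601777o'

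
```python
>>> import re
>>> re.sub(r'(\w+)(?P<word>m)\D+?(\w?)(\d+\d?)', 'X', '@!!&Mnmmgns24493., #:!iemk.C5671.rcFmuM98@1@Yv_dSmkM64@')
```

'@!!&X., #:!X.X@1@X@'

This matches one or more of a word character (captured); then a literal 'm' (captured as 'word'); then one or more of a non-digit (lazy); then optionally a word character (captured); then one or more of a digit, then optionally a digit (captured).
Matches: at [4:16] → 'Mnmmgns24493'; at [22:32] → 'iemk.C5671'; at [33:41] → 'rcFmuM98'; at [44:54] → 'Yv_dSmkM64'.
Every occurrence is swapped for 'X'.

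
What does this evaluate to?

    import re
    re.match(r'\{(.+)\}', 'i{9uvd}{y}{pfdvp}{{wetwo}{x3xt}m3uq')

None

`re.match` only tries the pattern at the start of the string.
Here the pattern fails at index 0, so the call returns None.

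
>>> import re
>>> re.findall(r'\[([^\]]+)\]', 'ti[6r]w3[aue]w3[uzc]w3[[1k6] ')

Scanning left to right: at [2:6] match '[6r]', group 1 = '6r'; at [8:13] match '[aue]', group 1 = 'aue'; at [15:20] match '[uzc]', group 1 = 'uzc'; at [22:28] match '[[1k6]', group 1 = '[1k6'.
One capturing group, so `findall` returns just the captured substring from each match — 4 in all.

['6r', 'aue', 'uzc', '[1k6']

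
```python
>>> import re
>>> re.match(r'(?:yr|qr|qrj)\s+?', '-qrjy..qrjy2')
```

None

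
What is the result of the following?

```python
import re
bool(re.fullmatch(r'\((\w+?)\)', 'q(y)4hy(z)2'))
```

`re.fullmatch` is like wrapping the pattern in `^…$` (in single-line mode).
Here there's no way to consume every character, so the call returns None, and `bool(None)` is False.

False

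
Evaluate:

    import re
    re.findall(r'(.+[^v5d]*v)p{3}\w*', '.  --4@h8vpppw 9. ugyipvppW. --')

The pattern matches one or more of any character, then zero or more of any character except [v5d], then a literal 'v' (captured); then exactly 3 of the literal 'p', then zero or more of a word character.
Scanning left to right: at [0:14] match '.  --4@h8vpppw', group 1 = '.  --4@h8v'.
One capturing group, so `findall` returns just the captured substring from the one match — 1 in all.

['.  --4@h8v']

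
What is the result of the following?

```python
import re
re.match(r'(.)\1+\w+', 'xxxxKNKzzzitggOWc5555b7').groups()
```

('x',)

A backreference is literal: `\1` must see the identical characters the first group matched.
`re.match` only tries the pattern at the start of the string.
The match spans [0:23] → 'xxxxKNKzzzitggOWc5555b7'.
Captured: group 1 = 'x'.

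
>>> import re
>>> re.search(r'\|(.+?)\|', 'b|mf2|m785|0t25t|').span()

(1, 6)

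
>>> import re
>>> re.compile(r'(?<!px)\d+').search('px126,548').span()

`(?!…)`/`(?<!…)` only lets a position through if the neighbouring text does NOT match; no characters are consumed.
The match spans [3:5] → '26'.

(3, 5)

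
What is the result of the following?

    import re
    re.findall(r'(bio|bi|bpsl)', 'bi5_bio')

Alternation isn't longest-match — the leftmost alternative that fits at this position is chosen.
Matches: at [0:2] match 'bi', group 1 = 'bi'; at [4:7] match 'bio', group 1 = 'bio'.
With a single group, `findall` returns only what that group captured — 2 items.

['bi', 'bio']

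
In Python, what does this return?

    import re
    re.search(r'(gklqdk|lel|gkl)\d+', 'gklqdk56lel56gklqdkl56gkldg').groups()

('gklqdk',)

Unlike `match`, `search` isn't anchored — it looks for the pattern anywhere in the string.
The match spans [0:8] → 'gklqdk56'.
Captured: group 1 = 'gklqdk'.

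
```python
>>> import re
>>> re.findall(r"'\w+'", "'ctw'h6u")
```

Matches: at [0:5] → "'ctw'".
No capturing groups, so `findall` returns the 1 full match string.

["'ctw'"]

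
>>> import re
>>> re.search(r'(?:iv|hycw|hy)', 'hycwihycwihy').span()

(0, 4)

The regex engine tests alternatives in the order written; an earlier branch that matches wins even if a later one would match more.
The match spans [0:4] → 'hycw'.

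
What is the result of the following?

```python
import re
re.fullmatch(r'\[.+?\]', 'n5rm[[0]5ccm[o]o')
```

None

`fullmatch` succeeds only if the pattern covers the string from start to end.
Here there's no way to consume every character, so the call returns None.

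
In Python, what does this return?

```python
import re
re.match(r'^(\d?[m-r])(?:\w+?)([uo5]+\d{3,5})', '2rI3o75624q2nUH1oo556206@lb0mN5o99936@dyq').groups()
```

This matches anchored at the start of the string; then optionally a digit, then a character in [m-r] (captured); then one or more of a word character (lazy) (non-capturing group); then one or more of one of [uo5], then 3 to 5 of a digit (captured).
`re.match` won't scan ahead — the pattern has to work from the very first character.
The match spans [0:10] → '2rI3o75624'.
Captured: group 1 = '2r', group 2 = 'o75624'.

('2r', 'o75624')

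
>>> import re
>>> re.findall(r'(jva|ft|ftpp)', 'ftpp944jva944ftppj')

['ft', 'jva', 'ft']

Alternation isn't longest-match — the leftmost alternative that fits at this position is chosen.
One capturing group, so `findall` returns just the captured substring from each match — 3 in all.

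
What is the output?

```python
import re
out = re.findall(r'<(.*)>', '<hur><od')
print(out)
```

Scanning left to right: at [0:5] match '<hur>', group 1 = 'hur'.
With a single group, `findall` returns only what that group captured — 1 item.

['hur']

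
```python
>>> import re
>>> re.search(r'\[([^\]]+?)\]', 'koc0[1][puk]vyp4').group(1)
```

'1'

The match spans [4:7] → '[1]'.
Captured: group 1 = '1'.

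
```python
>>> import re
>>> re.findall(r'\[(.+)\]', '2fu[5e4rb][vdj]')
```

['5e4rb][vdj']

Walking the string: at [3:15] match '[5e4rb][vdj]', group 1 = '5e4rb][vdj'.
Because there's exactly one group, `findall` drops the full match and keeps group 1 from the one hit.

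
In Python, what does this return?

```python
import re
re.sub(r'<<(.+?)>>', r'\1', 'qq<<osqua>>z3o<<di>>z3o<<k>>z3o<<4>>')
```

'qqosquaz3odiz3okz3o4'

Matches: at [2:11] → '<<osqua>>'; at [14:20] → '<<di>>'; at [23:28] → '<<k>>'; at [31:36] → '<<4>>'.
Each match is replaced using the text its own group 1 captured.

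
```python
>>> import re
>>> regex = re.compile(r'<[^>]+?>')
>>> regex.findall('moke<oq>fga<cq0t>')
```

['<oq>', '<cq0t>']

No capturing groups, so `findall` returns the 2 full match strings.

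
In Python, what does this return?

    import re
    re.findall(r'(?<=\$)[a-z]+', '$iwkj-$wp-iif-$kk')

['iwkj', 'wp', 'kk']

The positive lookaround only admits positions where the adjacent text matches; those characters stay outside the span.
No capturing groups, so `findall` returns the 3 full match strings.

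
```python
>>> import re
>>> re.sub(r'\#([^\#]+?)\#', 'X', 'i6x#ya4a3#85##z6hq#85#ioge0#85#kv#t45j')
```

'i6xX85#X85X85Xt45j'

Matches: at [3:10] → '#ya4a3#'; at [13:19] → '#z6hq#'; at [21:28] → '#ioge0#'; at [30:34] → '#kv#'.
`sub` substitutes 'X' at each match site.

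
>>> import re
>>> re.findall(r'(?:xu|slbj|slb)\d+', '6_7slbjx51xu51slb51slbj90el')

`findall` yields the raw match text (3 of them) because the pattern has no groups.

['xu51', 'slb51', 'slbj90']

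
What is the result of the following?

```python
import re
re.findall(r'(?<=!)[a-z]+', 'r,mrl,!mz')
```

Because the assertion is zero-width, the text it checks is not consumed and won't appear in the result.
Since nothing is captured, `findall` lists the 1 matched substring directly.

['mz']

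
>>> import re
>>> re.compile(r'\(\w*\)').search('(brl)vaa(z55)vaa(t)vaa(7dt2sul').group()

The match spans [0:5] → '(brl)'.

'(brl)'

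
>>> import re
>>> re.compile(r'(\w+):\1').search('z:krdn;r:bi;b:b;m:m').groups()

`\1` has to match the exact text group 1 already captured.
Unlike `match`, `search` isn't anchored — it looks for the pattern anywhere in the string.
The match spans [12:15] → 'b:b'.
Captured: group 1 = 'b'.

('b',)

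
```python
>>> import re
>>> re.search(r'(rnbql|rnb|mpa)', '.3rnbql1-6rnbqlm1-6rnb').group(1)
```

'rnbql'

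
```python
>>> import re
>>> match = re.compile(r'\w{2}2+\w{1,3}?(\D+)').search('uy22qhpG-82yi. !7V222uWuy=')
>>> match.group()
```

The pattern matches exactly 2 of a word character, then one or more of the literal '2', then 1 to 3 of a word character (lazy); then one or more of a non-digit (captured).
Unlike `match`, `search` isn't anchored — it looks for the pattern anywhere in the string.
The match spans [0:9] → 'uy22qhpG-'.
Captured: group 1 = 'hpG-'.

'uy22qhpG-'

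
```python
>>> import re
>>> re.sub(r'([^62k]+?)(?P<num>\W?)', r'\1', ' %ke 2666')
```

' ke2666'

Pattern: one or more of any character except [62k] (lazy) (captured); then optionally a non-word character (captured as 'num').
`\1` in the replacement pulls in group 1's text for each match.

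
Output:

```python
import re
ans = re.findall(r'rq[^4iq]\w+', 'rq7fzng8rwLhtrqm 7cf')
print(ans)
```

The pattern matches the literal 'rq', then any character except [4iq]; then one or more of a word character.
Scanning left to right: at [0:16] → 'rq7fzng8rwLhtrqm'.
With no groups in the pattern, `findall` gives back each whole match — 1 here.

['rq7fzng8rwLhtrqm']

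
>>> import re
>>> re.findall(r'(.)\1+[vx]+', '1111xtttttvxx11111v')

The backreference `\1` re-matches whatever the first group consumed, character for character.
`findall` collects group 1 from each match (3 total).

['1', 't', '1']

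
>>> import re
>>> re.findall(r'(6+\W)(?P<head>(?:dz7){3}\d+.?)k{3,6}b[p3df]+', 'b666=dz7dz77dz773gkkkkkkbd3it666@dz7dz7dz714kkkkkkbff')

This matches one or more of the literal '6', then a non-word character (captured); then the literal 'dz7' repeated 3 times, then one or more of a digit, then optionally any character (captured as 'head'); then 3 to 6 of a literal 'k', then the literal 'b', then one or more of one of [p3df].
`findall` packs the 2 group values into a tuple for every match.

[('666@', 'dz7dz7dz714k')]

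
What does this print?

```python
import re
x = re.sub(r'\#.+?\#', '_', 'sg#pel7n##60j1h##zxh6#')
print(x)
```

Because the quantifier is non-greedy, it stops expanding at the earliest point where the rest of the pattern can succeed.
Matches: at [2:9] → '#pel7n#'; at [9:16] → '#60j1h#'; at [16:22] → '#zxh6#'.
Every occurrence is swapped for '_'.

sg___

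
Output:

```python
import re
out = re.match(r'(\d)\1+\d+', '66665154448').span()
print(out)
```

(0, 11)

`\1` is not a pattern — it's the concrete string captured by group 1, re-applied verbatim.
`re.match` only tries the pattern at the start of the string.
The match spans [0:11] → '66665154448'.
Captured: group 1 = '6'.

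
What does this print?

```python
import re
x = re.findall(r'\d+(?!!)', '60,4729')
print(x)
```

Because the assertion is negative and zero-width, positions next to the forbidden text are skipped.
Scanning left to right: at [0:2] → '60'; at [3:7] → '4729'.
Since nothing is captured, `findall` lists the 2 matched substrings directly.

['60', '4729']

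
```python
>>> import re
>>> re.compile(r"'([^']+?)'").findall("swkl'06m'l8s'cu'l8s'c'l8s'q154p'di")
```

Because there's exactly one group, `findall` drops the full match and keeps group 1 from each hit.

['06m', 'cu', 'c', 'q154p']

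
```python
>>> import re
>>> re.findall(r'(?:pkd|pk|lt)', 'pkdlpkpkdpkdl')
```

['pkd', 'pk', 'pkd', 'pkd']

`|` is ordered: at each position the engine commits to the first alternative that works.
Walking the string: at [0:3] → 'pkd'; at [4:6] → 'pk'; at [6:9] → 'pkd'; at [9:12] → 'pkd'.
Since nothing is captured, `findall` lists the 4 matched substrings directly.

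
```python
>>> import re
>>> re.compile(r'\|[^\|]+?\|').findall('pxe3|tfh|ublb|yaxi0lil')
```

Scanning left to right: at [4:9] → '|tfh|'.
Since nothing is captured, `findall` lists the 1 matched substring directly.

['|tfh|']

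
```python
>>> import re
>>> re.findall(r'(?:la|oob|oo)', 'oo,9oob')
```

`|` is ordered: at each position the engine commits to the first alternative that works.
Walking the string: at [0:2] → 'oo'; at [4:7] → 'oob'.
No capturing groups, so `findall` returns the 2 full match strings.

['oo', 'oob']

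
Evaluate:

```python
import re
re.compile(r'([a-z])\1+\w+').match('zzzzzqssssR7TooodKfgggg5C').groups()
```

`\1` has to match the exact text group 1 already captured.
`re.match` only tries the pattern at the start of the string.
The match spans [0:25] → 'zzzzzqssssR7TooodKfgggg5C'.
Captured: group 1 = 'z'.

('z',)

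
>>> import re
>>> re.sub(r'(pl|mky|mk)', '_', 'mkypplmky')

The regex engine tests alternatives in the order written; an earlier branch that matches wins even if a later one would match more.
Matches: at [0:3] → 'mky'; at [4:6] → 'pl'; at [6:9] → 'mky'.
Each match is replaced by '_'.

'_p__'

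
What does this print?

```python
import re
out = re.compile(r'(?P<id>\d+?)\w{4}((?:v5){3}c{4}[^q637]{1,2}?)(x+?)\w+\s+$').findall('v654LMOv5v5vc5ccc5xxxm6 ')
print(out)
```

[]

Pattern: one or more of a digit (lazy) (captured as 'id'); then exactly 4 of a word character; then the literal 'v5' repeated 3 times, then exactly 4 of the literal 'c', then 1 to 2 of any character except [q637] (lazy) (captured); then one or more of a literal 'x' (lazy) (captured); then one or more of a word character; then one or more of whitespace; then anchored at the end.
3 groups means each result is a tuple of 3 captured strings — 0 here.
Nothing in the string satisfies the pattern, so the list is empty.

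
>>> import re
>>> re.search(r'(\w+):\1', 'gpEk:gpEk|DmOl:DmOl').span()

(0, 9)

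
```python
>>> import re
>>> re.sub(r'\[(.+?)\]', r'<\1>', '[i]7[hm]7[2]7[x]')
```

'<i>7<hm>7<2>7<x>'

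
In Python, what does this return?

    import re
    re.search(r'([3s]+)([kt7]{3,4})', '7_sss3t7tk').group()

'sss3t7tk'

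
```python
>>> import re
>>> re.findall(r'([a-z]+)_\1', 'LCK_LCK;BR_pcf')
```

`findall` collects group 1 from each match (0 total).
Nothing in the string satisfies the pattern, so the list is empty.

[]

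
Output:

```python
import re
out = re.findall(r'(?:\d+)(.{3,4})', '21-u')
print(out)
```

['1-u']

`findall` collects group 1 from the one match (1 total).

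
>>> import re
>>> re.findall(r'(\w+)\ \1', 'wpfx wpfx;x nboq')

A backreference is literal: `\1` must see the identical characters the first group matched.
Matches: at [0:9] match 'wpfx wpfx', group 1 = 'wpfx'.
One capturing group, so `findall` returns just the captured substring from the one match — 1 in all.

['wpfx']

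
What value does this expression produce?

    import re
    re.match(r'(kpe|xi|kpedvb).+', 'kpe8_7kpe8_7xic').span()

(0, 15)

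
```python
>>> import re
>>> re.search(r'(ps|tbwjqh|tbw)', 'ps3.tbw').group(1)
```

'ps'

`re.search` scans for the first position where the pattern succeeds.
The match spans [0:2] → 'ps'.
Captured: group 1 = 'ps'.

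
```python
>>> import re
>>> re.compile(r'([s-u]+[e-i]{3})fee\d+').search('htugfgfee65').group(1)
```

Pattern: one or more of a character in [s-u], then exactly 3 of a character in [e-i] (captured); then the literal 'fee', then one or more of a digit.
`re.search` scans for the first position where the pattern succeeds.
The match spans [1:11] → 'tugfgfee65'.
Captured: group 1 = 'tugfg'.

'tugfg'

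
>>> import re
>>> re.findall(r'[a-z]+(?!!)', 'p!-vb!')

['v']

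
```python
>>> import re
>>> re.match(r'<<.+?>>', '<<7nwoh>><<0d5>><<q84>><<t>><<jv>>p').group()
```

'<<7nwoh>>'

With `match`, the pattern is implicitly anchored at the beginning.
The match spans [0:9] → '<<7nwoh>>'.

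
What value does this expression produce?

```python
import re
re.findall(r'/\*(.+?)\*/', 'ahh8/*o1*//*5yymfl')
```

['o1']

`findall` collects group 1 from the one match (1 total).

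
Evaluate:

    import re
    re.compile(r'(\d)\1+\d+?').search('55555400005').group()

'555554'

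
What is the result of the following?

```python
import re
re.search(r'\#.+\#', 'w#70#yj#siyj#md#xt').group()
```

'#70#yj#siyj#md#'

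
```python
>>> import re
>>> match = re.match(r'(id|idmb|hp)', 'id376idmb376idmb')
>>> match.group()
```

'id'

`re.match` only tries the pattern at the start of the string.
The match spans [0:2] → 'id'.
Captured: group 1 = 'id'.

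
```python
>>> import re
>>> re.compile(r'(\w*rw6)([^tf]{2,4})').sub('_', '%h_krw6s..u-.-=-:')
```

'%_-.-=-:'

This matches zero or more of a word character, then the literal 'rw6' (captured); then 2 to 4 of any character except [tf] (captured).
Matches: at [1:11] → 'h_krw6s..u'.
Each match is replaced by '_'.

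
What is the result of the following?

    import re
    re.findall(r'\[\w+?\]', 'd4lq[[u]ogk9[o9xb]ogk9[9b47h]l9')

Scanning left to right: at [5:8] → '[u]'; at [12:18] → '[o9xb]'; at [22:29] → '[9b47h]'.
Since nothing is captured, `findall` lists the 3 matched substrings directly.

['[u]', '[o9xb]', '[9b47h]']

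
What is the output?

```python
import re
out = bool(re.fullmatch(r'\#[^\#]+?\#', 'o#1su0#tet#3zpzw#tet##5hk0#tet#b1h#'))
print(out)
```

False

For `fullmatch`, every character of the input must be accounted for by the pattern.
Here there's no way to consume every character, so the call returns None, and `bool(None)` is False.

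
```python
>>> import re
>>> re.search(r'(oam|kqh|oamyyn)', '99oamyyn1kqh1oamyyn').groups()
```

('oam',)

The match spans [2:5] → 'oam'.
Captured: group 1 = 'oam'.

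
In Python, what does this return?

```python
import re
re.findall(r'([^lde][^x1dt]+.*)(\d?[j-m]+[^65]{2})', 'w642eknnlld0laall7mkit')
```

[('w642eknnlld0laall7m', 'kit')]

This matches any character except [lde], then one or more of any character except [x1dt], then zero or more of any character (captured); then optionally a digit, then one or more of a character in [j-m], then exactly 2 of any character except [65] (captured).
Walking the string: at [0:22] match 'w642eknnlld0laall7mkit', groups = ('w642eknnlld0laall7m', 'kit').
`findall` packs the 2 group values into a tuple for every match.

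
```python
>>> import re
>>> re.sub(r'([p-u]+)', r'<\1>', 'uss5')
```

'<uss>5'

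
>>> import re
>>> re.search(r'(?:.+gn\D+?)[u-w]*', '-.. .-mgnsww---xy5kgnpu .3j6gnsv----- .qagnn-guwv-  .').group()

'-.. .-mgnsww---xy5kgnpu .3j6gnsv----- .qagnn'

The pattern matches one or more of any character, then the literal 'gn', then one or more of a non-digit (lazy) (non-capturing group); then zero or more of a character in [u-w].
`re.search` tries every starting position until one works.
The match spans [0:44] → '-.. .-mgnsww---xy5kgnpu .3j6gnsv----- .qagnn'.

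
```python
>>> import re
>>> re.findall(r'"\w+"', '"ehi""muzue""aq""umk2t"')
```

Scanning left to right: at [0:5] → '"ehi"'; at [5:12] → '"muzue"'; at [12:16] → '"aq"'; at [16:23] → '"umk2t"'.
`findall` yields the raw match text (4 of them) because the pattern has no groups.

['"ehi"', '"muzue"', '"aq"', '"umk2t"']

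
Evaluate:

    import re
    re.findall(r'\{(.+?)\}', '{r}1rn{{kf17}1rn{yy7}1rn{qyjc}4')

['r', '{kf17', 'yy7', 'qyjc']

The `?` after the quantifier makes it lazy — it takes as little as possible before letting the rest of the pattern try.
With a single group, `findall` returns only what that group captured — 4 items.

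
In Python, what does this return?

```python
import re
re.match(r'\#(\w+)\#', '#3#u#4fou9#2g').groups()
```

('3',)

`re.match` only tries the pattern at the start of the string.
The match spans [0:3] → '#3#'.
Captured: group 1 = '3'.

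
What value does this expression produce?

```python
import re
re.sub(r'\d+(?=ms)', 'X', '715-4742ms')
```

Because the assertion is zero-width, the text it checks is not consumed and won't appear in the result.
Matches: at [4:8] → '4742'.
`sub` substitutes 'X' at each match site.

'715-Xms'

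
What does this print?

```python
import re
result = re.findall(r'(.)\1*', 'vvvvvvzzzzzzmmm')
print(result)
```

A backreference is literal: `\1` must see the identical characters the first group matched.
Walking the string: at [0:6] match 'vvvvvv', group 1 = 'v'; at [6:12] match 'zzzzzz', group 1 = 'z'; at [12:15] match 'mmm', group 1 = 'm'.
With a single group, `findall` returns only what that group captured — 3 items.

['v', 'z', 'm']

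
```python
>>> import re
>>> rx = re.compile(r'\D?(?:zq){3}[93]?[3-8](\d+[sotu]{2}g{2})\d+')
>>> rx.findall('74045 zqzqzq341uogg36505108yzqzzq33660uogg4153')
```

Because there's exactly one group, `findall` drops the full match and keeps group 1 from the one hit.

['1uogg']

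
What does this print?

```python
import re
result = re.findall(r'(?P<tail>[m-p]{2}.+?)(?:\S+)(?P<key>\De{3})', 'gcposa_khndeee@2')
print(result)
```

[('pos', 'deee')]

This matches exactly 2 of a character in [m-p], then one or more of any character (lazy) (captured as 'tail'); then one or more of a non-whitespace character (non-capturing group); then a non-digit, then exactly 3 of a literal 'e' (captured as 'key').
Lazy quantifiers expand one character at a time until the remainder of the pattern can match.
Scanning left to right: at [2:14] match 'posa_khndeee', groups = ('pos', 'deee').
`findall` packs the 2 group values into a tuple for every match.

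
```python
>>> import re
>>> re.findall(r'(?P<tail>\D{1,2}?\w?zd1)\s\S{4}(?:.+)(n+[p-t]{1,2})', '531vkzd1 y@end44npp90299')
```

This matches 1 to 2 of a non-digit (lazy), then optionally a word character, then the literal 'zd1' (captured as 'tail'); then whitespace, then exactly 4 of a non-whitespace character; then one or more of any character (non-capturing group); then one or more of a literal 'n', then 1 to 2 of a character in [p-t] (captured).
Walking the string: at [3:19] match 'vkzd1 y@end44npp', groups = ('vkzd1', 'npp').
2 groups means the one result is a tuple of 2 captured strings — 1 here.

[('vkzd1', 'npp')]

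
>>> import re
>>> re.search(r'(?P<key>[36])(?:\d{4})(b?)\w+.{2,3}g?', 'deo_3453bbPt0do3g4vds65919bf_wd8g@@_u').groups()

('6', 'b')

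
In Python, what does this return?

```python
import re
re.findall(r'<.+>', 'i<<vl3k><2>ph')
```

No capturing groups, so `findall` returns the 1 full match string.

['<<vl3k><2>']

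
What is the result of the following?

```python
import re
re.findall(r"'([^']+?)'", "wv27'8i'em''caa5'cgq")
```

Scanning left to right: at [4:8] match "'8i'", group 1 = '8i'; at [11:17] match "'caa5'", group 1 = 'caa5'.
Because there's exactly one group, `findall` drops the full match and keeps group 1 from each hit.

['8i', 'caa5']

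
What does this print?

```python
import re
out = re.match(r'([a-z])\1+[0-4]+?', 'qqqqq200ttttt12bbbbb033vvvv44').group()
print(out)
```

qqqqq2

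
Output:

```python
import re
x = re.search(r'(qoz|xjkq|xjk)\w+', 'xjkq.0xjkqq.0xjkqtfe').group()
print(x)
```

`search` walks the string left to right and returns the first match it finds.
The match spans [0:4] → 'xjkq'.
Captured: group 1 = 'xjk'.

xjkq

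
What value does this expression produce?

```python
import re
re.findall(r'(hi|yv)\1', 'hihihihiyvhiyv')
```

`\1` is not a pattern — it's the concrete string captured by group 1, re-applied verbatim.
Because there's exactly one group, `findall` drops the full match and keeps group 1 from each hit.

['hi', 'hi']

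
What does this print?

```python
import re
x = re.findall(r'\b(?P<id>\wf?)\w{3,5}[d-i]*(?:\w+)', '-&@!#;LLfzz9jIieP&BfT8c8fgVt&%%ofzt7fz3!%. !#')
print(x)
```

This matches a word boundary (`\b`, zero-width); then a word character, then optionally a literal 'f' (captured as 'id'); then 3 to 5 of a word character; then zero or more of a character in [d-i]; then one or more of a word character (non-capturing group).
Scanning left to right: at [6:17] match 'LLfzz9jIieP', group 1 = 'L'; at [18:28] match 'BfT8c8fgVt', group 1 = 'Bf'; at [31:39] match 'ofzt7fz3', group 1 = 'of'.
With a single group, `findall` returns only what that group captured — 3 items.

['L', 'Bf', 'of']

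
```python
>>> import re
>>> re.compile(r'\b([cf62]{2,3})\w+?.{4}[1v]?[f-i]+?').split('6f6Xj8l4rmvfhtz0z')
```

['', '6f6', 'htz0z']

The pattern matches a word boundary (`\b`, zero-width); then 2 to 3 of one of [cf62] (captured); then one or more of a word character (lazy), then exactly 4 of any character; then optionally one of [1v], then one or more of a character in [f-i] (lazy).
Because the quantifier is non-greedy, it stops expanding at the earliest point where the rest of the pattern can succeed.
Matches to split on: at [0:12] → '6f6Xj8l4rmvf'.
With a capturing group present, the delimiter's captured portion is kept in the result list.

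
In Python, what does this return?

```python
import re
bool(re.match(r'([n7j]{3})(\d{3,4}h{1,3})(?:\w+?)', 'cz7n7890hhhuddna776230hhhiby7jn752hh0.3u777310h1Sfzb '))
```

False

The pattern matches exactly 3 of one of [n7j] (captured); then 3 to 4 of a digit, then 1 to 3 of the literal 'h' (captured); then one or more of a word character (lazy) (non-capturing group).
`match` is anchored at position 0; if the pattern doesn't fit there, it returns None.
Here the string doesn't start with a match, so the call returns None, and `bool(None)` is False.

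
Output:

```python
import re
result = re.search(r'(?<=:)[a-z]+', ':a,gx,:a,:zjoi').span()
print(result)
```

(1, 2)

Lookahead/lookbehind check context without consuming it, so the matched span excludes the asserted characters.
The match spans [1:2] → 'a'.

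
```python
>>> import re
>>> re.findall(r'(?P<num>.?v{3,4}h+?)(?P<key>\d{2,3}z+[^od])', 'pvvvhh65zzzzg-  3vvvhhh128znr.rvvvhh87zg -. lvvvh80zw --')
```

[('pvvvhh', '65zzzzg'), ('3vvvhhh', '128zn'), ('rvvvhh', '87zg'), ('lvvvh', '80zw')]

Pattern: optionally any character, then 3 to 4 of the literal 'v', then one or more of the literal 'h' (lazy) (captured as 'num'); then 2 to 3 of a digit, then one or more of a literal 'z', then any character except [od] (captured as 'key').
`findall` packs the 2 group values into a tuple for every match.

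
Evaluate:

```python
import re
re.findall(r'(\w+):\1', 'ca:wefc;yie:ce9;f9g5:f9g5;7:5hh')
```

['f9g5']

A backreference is literal: `\1` must see the identical characters the first group matched.
`findall` collects group 1 from the one match (1 total).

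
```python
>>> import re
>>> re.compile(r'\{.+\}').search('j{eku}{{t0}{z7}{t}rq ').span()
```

(1, 18)

The match spans [1:18] → '{eku}{{t0}{z7}{t}'.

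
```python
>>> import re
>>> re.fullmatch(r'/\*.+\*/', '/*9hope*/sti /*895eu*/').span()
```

For `fullmatch`, every character of the input must be accounted for by the pattern.
The match spans [0:22] → '/*9hope*/sti /*895eu*/'.

(0, 22)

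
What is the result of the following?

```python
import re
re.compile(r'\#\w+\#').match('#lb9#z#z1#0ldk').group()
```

`match` is anchored at position 0; if the pattern doesn't fit there, it returns None.
The match spans [0:5] → '#lb9#'.

'#lb9#'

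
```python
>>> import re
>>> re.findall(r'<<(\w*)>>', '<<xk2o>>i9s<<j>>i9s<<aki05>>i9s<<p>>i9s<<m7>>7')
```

Matches: at [0:8] match '<<xk2o>>', group 1 = 'xk2o'; at [11:16] match '<<j>>', group 1 = 'j'; at [19:28] match '<<aki05>>', group 1 = 'aki05'; at [31:36] match '<<p>>', group 1 = 'p'; at [39:45] match '<<m7>>', group 1 = 'm7'.
Because there's exactly one group, `findall` drops the full match and keeps group 1 from each hit.

['xk2o', 'j', 'aki05', 'p', 'm7']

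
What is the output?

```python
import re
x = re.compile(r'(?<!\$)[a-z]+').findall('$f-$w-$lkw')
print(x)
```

The negative lookahead/lookbehind blocks any match where the forbidden context is present.
With no groups in the pattern, `findall` gives back each whole match — 1 here.

['kw']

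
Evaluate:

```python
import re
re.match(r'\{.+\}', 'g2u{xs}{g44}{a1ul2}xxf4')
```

None

`re.match` won't scan ahead — the pattern has to work from the very first character.
Here the string doesn't start with a match, so the call returns None.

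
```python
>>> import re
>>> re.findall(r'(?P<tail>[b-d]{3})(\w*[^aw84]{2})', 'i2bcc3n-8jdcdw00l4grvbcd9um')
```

[('bcc', '3n-'), ('dcd', 'w00l4grvbcd9um')]

This matches exactly 3 of a character in [b-d] (captured as 'tail'); then zero or more of a word character, then exactly 2 of any character except [aw84] (captured).
Scanning left to right: at [2:8] match 'bcc3n-', groups = ('bcc', '3n-'); at [10:27] match 'dcdw00l4grvbcd9um', groups = ('dcd', 'w00l4grvbcd9um').
2 groups means each result is a tuple of 2 captured strings — 2 here.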